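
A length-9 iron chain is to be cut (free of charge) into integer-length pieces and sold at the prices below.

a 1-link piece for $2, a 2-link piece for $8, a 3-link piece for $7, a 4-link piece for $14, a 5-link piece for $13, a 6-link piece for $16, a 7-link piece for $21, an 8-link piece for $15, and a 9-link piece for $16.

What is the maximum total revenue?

34

Consider every possible first cut. R[k] is the best of p[i]+R[k−i] over all sellable i≤k.
R[1] = 2
R[2] = 8
R[3] = 10  (first piece 1, then R[2]=8)
R[4] = 16  (first piece 2, then R[2]=8)
R[5] = 18  (first piece 1, then R[4]=16)
R[6] = 24  (first piece 2, then R[4]=16)
R[7] = 26  (first piece 1, then R[6]=24)
R[8] = 32  (first piece 2, then R[6]=24)
R[9] = 34  (first piece 1, then R[8]=32)
One optimal cutting: 2 + 2 + 2 + 2 + 1 → $8 + $8 + $8 + $8 + $2 = $34.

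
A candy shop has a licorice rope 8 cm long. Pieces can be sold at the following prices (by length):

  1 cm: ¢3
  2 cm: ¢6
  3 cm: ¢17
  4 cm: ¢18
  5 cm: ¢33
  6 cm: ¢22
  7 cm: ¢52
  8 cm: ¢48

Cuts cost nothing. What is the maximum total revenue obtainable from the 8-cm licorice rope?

55

Build R[k] bottom-up: R[k] = max over allowed piece i of (p[i] + R[k−i]).
R[1] = 3
R[2] = max(3+3, 6+0) = 6
R[3] = max(3+6, 6+3, 17+0) = 17
R[4] = max(3+17, 6+6, 17+3, 18+0) = 20
R[5] = max(3+20, 6+17, 17+6, 18+3, 33+0) = 33
R[6] = max(3+33, 6+20, 17+17, 18+6, 33+3, 22+0) = 36
R[7] = max(3+36, 6+33, 17+20, …, 22+3, 52+0) = 52
R[8] = max(3+52, 6+36, 17+33, …, 52+3, 48+0) = 55
One optimal cutting: 7 + 1 → ¢52 + ¢3 = ¢55.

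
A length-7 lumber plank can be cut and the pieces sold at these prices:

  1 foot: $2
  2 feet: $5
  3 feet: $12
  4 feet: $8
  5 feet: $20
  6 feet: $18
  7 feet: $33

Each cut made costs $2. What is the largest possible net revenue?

Let r[k] be the best obtainable value from length k. For each k, try every first piece i and keep the best of price[i] + r[k−i] minus the 2 cut fee when i<k.
r[1] = 2
r[2] = max(2+2-2, 5+0) = 5
r[3] = max(2+5-2, 5+2-2, 12+0) = 12
r[4] = max(2+12-2, 5+5-2, 12+2-2, 8+0) = 12
r[5] = max(2+12-2, 5+12-2, 12+5-2, 8+2-2, 20+0) = 20
r[6] = max(2+20-2, 5+12-2, 12+12-2, 8+5-2, 20+2-2, 18+0) = 22
r[7] = max(2+22-2, 5+20-2, 12+12-2, …, 18+2-2, 33+0) = 33
Best is to make no cuts and sell whole for $33.

33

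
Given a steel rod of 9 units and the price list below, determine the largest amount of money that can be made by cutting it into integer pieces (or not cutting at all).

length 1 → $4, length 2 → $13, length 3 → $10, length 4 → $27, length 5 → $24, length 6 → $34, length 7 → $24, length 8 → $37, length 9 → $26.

58

Build R[k] bottom-up: R[k] = max over allowed piece i of (p[i] + R[k−i]).
R[1] = 4
R[2] = max(4+4, 13+0) = 13
R[3] = max(4+13, 13+4, 10+0) = 17
R[4] = max(4+17, 13+13, 10+4, 27+0) = 27
R[5] = max(4+27, 13+17, 10+13, 27+4, 24+0) = 31
R[6] = max(4+31, 13+27, 10+17, 27+13, 24+4, 34+0) = 40
R[7] = max(4+40, 13+31, 10+27, …, 34+4, 24+0) = 44
R[8] = max(4+44, 13+40, 10+31, …, 24+4, 37+0) = 54
R[9] = max(4+54, 13+44, 10+40, …, 37+4, 26+0) = 58
One optimal cutting: 4 + 4 + 1 → $27 + $27 + $4 = $58.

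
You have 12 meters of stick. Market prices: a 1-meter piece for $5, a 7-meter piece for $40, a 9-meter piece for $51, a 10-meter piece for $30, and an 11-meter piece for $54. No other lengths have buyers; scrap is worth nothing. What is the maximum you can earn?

Consider every possible first cut. best[k] is the best of p[i]+best[k−i] over all sellable i≤k.
best[1] = 5
best[2] = 10  (first piece 1, then best[1]=5)
best[3] = 15  (first piece 1, then best[2]=10)
best[4] = 20  (first piece 1, then best[3]=15)
best[5] = 25  (first piece 1, then best[4]=20)
best[6] = 30  (first piece 1, then best[5]=25)
best[7] = max(5+30, 40+0) = 40
best[8] = max(5+40, 40+5) = 45
best[9] = max(5+45, 40+10, 51+0) = 51
best[10] = max(5+51, 40+15, 51+5, 30+0) = 56
best[11] = max(5+56, 40+20, 51+10, 30+5, 54+0) = 61
best[12] = max(5+61, 40+25, 51+15, 30+10, 54+5) = 66
One optimal cutting: 9 + 1 + 1 + 1 → $66.

66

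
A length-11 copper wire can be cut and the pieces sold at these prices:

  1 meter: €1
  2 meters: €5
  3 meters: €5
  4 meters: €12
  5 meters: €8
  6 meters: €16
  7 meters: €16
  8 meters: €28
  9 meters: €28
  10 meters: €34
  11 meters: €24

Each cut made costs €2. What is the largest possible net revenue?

33

Let v[k] be the best obtainable value from length k. For each k, try every first piece i and keep the best of price[i] + v[k−i] minus the 2 cut fee when i<k.
v[1] = 1
v[2] = 5
v[3] = 5
v[4] = 12
v[5] = 11  (first piece 1, then v[4]=12)
v[6] = 16
v[7] = 16
v[8] = 28
v[9] = 28
v[10] = 34
v[11] = 33  (first piece 1, then v[10]=34)
One optimal plan: pieces 10 + 1 (1 cut) → €35 − €2 = €33.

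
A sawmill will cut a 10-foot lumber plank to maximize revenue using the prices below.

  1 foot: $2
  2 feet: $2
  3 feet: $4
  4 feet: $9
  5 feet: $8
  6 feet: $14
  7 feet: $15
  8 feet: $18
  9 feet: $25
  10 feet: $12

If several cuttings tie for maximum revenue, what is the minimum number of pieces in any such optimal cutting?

2

Consider every possible first cut. r[k] is the best of p[i]+r[k−i] over all sellable i≤k.
r[1] = 2
r[2] = 4  (first piece 1, then r[1]=2)
r[3] = 6  (first piece 1, then r[2]=4)
r[4] = 9
r[5] = 11  (first piece 1, then r[4]=9)
r[6] = 14
r[7] = 16  (first piece 1, then r[6]=14)
r[8] = 18  (first piece 1, then r[7]=16)
r[9] = 25
r[10] = 27  (first piece 1, then r[9]=25)
Maximum revenue is $27.
Now minimize piece count subject to staying optimal: for each k, pieces[k] = 1 + min over i with p[i]+r[k−i]=r[k] of pieces[k−i].
pieces[7] = 2
pieces[8] = 1
pieces[9] = 1
pieces[10] = 2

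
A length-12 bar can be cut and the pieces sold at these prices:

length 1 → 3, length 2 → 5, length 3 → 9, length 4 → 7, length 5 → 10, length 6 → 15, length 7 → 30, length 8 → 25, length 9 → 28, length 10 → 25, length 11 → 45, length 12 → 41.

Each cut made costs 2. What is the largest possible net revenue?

46

Let net[k] be the best obtainable value from length k. For each k, try every first piece i and keep the best of price[i] + net[k−i] minus the 2 cut fee when i<k.
net[1] = 3
net[2] = 5
net[3] = 9
net[4] = 10  (first piece 1, then net[3]=9)
net[5] = 12  (first piece 2, then net[3]=9)
net[6] = 16  (first piece 3, then net[3]=9)
net[7] = 30
net[8] = 31  (first piece 1, then net[7]=30)
net[9] = 33  (first piece 2, then net[7]=30)
net[10] = 37  (first piece 3, then net[7]=30)
net[11] = 45
net[12] = 46  (first piece 1, then net[11]=45)
One optimal plan: pieces 11 + 1 (1 cut) → 48 − 2 = 46.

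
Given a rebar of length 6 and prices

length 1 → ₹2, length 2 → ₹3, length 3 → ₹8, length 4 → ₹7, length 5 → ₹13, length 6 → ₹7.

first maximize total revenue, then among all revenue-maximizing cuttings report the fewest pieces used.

2

Let r[k] be the best obtainable value from length k. For each k, try every first piece i and keep the best of price[i] + r[k−i].
r[1] = 2
r[2] = 4  (first piece 1, then r[1]=2)
r[3] = 8
r[4] = 10  (first piece 1, then r[3]=8)
r[5] = 13
r[6] = 16  (first piece 3, then r[3]=8)
Maximum revenue is ₹16.
Now minimize piece count subject to staying optimal: for each k, pieces[k] = 1 + min over i with p[i]+r[k−i]=r[k] of pieces[k−i].
pieces[3] = 1
pieces[4] = 2
pieces[5] = 1
pieces[6] = 2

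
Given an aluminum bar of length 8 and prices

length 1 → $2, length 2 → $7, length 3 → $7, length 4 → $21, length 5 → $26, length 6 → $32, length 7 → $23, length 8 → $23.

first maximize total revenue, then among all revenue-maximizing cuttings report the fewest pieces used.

Let r[k] be the best obtainable value from length k. For each k, try every first piece i and keep the best of price[i] + r[k−i].
r[1] = 2
r[2] = 7
r[3] = 9  (first piece 1, then r[2]=7)
r[4] = 21
r[5] = 26
r[6] = 32
r[7] = 34  (first piece 1, then r[6]=32)
r[8] = 42  (first piece 4, then r[4]=21)
Maximum revenue is $42.
Now minimize piece count subject to staying optimal: for each k, pieces[k] = 1 + min over i with p[i]+r[k−i]=r[k] of pieces[k−i].
pieces[5] = 1
pieces[6] = 1
pieces[7] = 2
pieces[8] = 2

2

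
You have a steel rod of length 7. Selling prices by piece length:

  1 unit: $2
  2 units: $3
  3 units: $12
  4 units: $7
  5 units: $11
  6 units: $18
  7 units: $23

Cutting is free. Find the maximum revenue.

Build r[k] bottom-up: r[k] = max over allowed piece i of (p[i] + r[k−i]).
r[1] = 2
r[2] = 4  (first piece 1, then r[1]=2)
r[3] = 12
r[4] = 14  (first piece 1, then r[3]=12)
r[5] = 16  (first piece 1, then r[4]=14)
r[6] = 24  (first piece 3, then r[3]=12)
r[7] = 26  (first piece 1, then r[6]=24)
One optimal cutting: 3 + 3 + 1 → $12 + $12 + $2 = $26.

26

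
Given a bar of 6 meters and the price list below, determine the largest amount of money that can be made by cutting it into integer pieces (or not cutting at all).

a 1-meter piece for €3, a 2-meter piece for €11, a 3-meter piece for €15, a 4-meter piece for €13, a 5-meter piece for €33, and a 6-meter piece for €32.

36

Build v[k] bottom-up: v[k] = max over allowed piece i of (p[i] + v[k−i]).
v[1] = 3
v[2] = max(3+3, 11+0) = 11
v[3] = max(3+11, 11+3, 15+0) = 15
v[4] = max(3+15, 11+11, 15+3, 13+0) = 22
v[5] = max(3+22, 11+15, 15+11, 13+3, 33+0) = 33
v[6] = max(3+33, 11+22, 15+15, 13+11, 33+3, 32+0) = 36
One optimal cutting: 5 + 1 → €33 + €3 = €36.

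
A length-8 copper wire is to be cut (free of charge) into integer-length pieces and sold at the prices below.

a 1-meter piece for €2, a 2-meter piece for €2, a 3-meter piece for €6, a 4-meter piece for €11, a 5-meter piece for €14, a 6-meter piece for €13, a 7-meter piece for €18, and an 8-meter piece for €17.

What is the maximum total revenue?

Let v[k] be the best obtainable value from length k. For each k, try every first piece i and keep the best of price[i] + v[k−i].
v[1] = 2
v[2] = max(2+2, 2+0) = 4
v[3] = max(2+4, 2+2, 6+0) = 6
v[4] = max(2+6, 2+4, 6+2, 11+0) = 11
v[5] = max(2+11, 2+6, 6+4, 11+2, 14+0) = 14
v[6] = max(2+14, 2+11, 6+6, 11+4, 14+2, 13+0) = 16
v[7] = max(2+16, 2+14, 6+11, …, 13+2, 18+0) = 18
v[8] = max(2+18, 2+16, 6+14, …, 18+2, 17+0) = 22
One optimal cutting: 4 + 4 → €11 + €11 = €22.

22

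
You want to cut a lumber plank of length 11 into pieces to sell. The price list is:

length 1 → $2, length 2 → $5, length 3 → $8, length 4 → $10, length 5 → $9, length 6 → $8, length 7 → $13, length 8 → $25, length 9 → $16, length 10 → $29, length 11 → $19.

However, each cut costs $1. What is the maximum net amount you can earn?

Consider every possible first cut. v[k] is the best of p[i]+v[k−i] over all sellable i≤k, charging 1 whenever i<k.
v[1] = 2
v[2] = max(2+2-1, 5+0) = 5
v[3] = max(2+5-1, 5+2-1, 8+0) = 8
v[4] = max(2+8-1, 5+5-1, 8+2-1, 10+0) = 10
v[5] = max(2+10-1, 5+8-1, 8+5-1, 10+2-1, 9+0) = 12
v[6] = max(2+12-1, 5+10-1, 8+8-1, 10+5-1, 9+2-1, 8+0) = 15
v[7] = max(2+15-1, 5+12-1, 8+10-1, …, 8+2-1, 13+0) = 17
v[8] = max(2+17-1, 5+15-1, 8+12-1, …, 13+2-1, 25+0) = 25
v[9] = max(2+25-1, 5+17-1, 8+15-1, …, 25+2-1, 16+0) = 26
v[10] = max(2+26-1, 5+25-1, 8+17-1, …, 16+2-1, 29+0) = 29
v[11] = max(2+29-1, 5+26-1, 8+25-1, …, 29+2-1, 19+0) = 32
One optimal plan: pieces 8 + 3 (1 cut) → $33 − $1 = $32.

32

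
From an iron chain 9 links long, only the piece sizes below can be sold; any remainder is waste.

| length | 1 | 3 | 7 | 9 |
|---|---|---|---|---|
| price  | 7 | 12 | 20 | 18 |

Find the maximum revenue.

63

Consider every possible first cut. best[k] is the best of p[i]+best[k−i] over all sellable i≤k.
best[1] = 7
best[2] = 14  (first piece 1, then best[1]=7)
best[3] = max(7+14, 12+0) = 21
best[4] = max(7+21, 12+7) = 28
best[5] = max(7+28, 12+14) = 35
best[6] = max(7+35, 12+21) = 42
best[7] = max(7+42, 12+28, 20+0) = 49
best[8] = max(7+49, 12+35, 20+7) = 56
best[9] = max(7+56, 12+42, 20+14, 18+0) = 63
One optimal cutting: 1 + 1 + 1 + 1 + 1 + 1 + 1 + 1 + 1 → $63.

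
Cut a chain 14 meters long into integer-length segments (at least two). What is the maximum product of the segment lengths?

162

Define P[k] = max over 1≤i<k of i · max(k−i, P[k−i]); the inner max lets the remainder stay uncut if that's better.
Small cases: P[2]=1, P[3]=2, P[4]=4, P[5]=6, P[6]=9, P[7]=12, P[8]=18, P[9]=27.
P[10] = 2·max(8,18) = 2·18 = 36
P[11] = 2·max(9,27) = 2·27 = 54
P[12] = 3·max(9,27) = 3·27 = 81
P[13] = 2·max(11,54) = 2·54 = 108
P[14] = 2·max(12,81) = 2·81 = 162
One optimal split: 3 + 3 + 3 + 3 + 2; product 3·3·3·3·2 = 162.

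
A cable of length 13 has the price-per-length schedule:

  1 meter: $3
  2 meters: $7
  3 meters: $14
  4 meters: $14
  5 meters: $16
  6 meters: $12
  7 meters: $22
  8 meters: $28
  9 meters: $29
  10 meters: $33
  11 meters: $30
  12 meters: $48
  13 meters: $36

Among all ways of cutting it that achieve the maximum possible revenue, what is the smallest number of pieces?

5

Build r[k] bottom-up: r[k] = max over allowed piece i of (p[i] + r[k−i]).
r[1] = 3
r[2] = max(3+3, 7+0) = 7
r[3] = max(3+7, 7+3, 14+0) = 14
r[4] = max(3+14, 7+7, 14+3, 14+0) = 17
r[5] = max(3+17, 7+14, 14+7, 14+3, 16+0) = 21
r[6] = max(3+21, 7+17, 14+14, 14+7, 16+3, 12+0) = 28
r[7] = max(3+28, 7+21, 14+17, …, 12+3, 22+0) = 31
r[8] = max(3+31, 7+28, 14+21, …, 22+3, 28+0) = 35
r[9] = max(3+35, 7+31, 14+28, …, 28+3, 29+0) = 42
r[10] = max(3+42, 7+35, 14+31, …, 29+3, 33+0) = 45
r[11] = max(3+45, 7+42, 14+35, …, 33+3, 30+0) = 49
r[12] = max(3+49, 7+45, 14+42, …, 30+3, 48+0) = 56
r[13] = max(3+56, 7+49, 14+45, …, 48+3, 36+0) = 59
Maximum revenue is $59.
Now minimize piece count subject to staying optimal: for each k, pieces[k] = 1 + min over i with p[i]+r[k−i]=r[k] of pieces[k−i].
pieces[10] = 4
pieces[11] = 4
pieces[12] = 4
pieces[13] = 5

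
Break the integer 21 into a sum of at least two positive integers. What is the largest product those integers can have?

2187

Let m[k] be the best product for length k (with at least one cut). For each first piece i, the rest contributes max(k−i, m[k−i]).
m[2] = 1·max(1,0) = 1·1 = 1
m[3] = 1·max(2,1) = 1·2 = 2
m[4] = 2·max(2,1) = 2·2 = 4
m[5] = 2·max(3,2) = 2·3 = 6
m[6] = 3·max(3,2) = 3·3 = 9
m[7] = 2·max(5,6) = 2·6 = 12
m[8] = 2·max(6,9) = 2·9 = 18
m[9] = 3·max(6,9) = 3·9 = 27
m[10] = 2·max(8,18) = 2·18 = 36
m[11] = 2·max(9,27) = 2·27 = 54
m[12] = 3·max(9,27) = 3·27 = 81
m[13] = 2·max(11,54) = 2·54 = 108
m[14] = 2·max(12,81) = 2·81 = 162
m[15] = 3·max(12,81) = 3·81 = 243
m[16] = 2·max(14,162) = 2·162 = 324
m[17] = 2·max(15,243) = 2·243 = 486
m[18] = 3·max(15,243) = 3·243 = 729
m[19] = 2·max(17,486) = 2·486 = 972
m[20] = 2·max(18,729) = 2·729 = 1458
m[21] = 3·max(18,729) = 3·729 = 2187
One optimal split: 3 + 3 + 3 + 3 + 3 + 3 + 3; product 3·3·3·3·3·3·3 = 2187.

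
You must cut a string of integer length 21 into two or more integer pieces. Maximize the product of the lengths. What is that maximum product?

Fill prod[k] for k=2..21: at each k try every first piece i and multiply by the better of (k−i) uncut or prod[k−i].
prod[2] = 1·max(1,0) = 1·1 = 1
prod[3] = 1·max(2,1) = 1·2 = 2
prod[4] = 2·max(2,1) = 2·2 = 4
prod[5] = 2·max(3,2) = 2·3 = 6
prod[6] = 3·max(3,2) = 3·3 = 9
prod[7] = 2·max(5,6) = 2·6 = 12
prod[8] = 2·max(6,9) = 2·9 = 18
prod[9] = 3·max(6,9) = 3·9 = 27
prod[10] = 2·max(8,18) = 2·18 = 36
prod[11] = 2·max(9,27) = 2·27 = 54
prod[12] = 3·max(9,27) = 3·27 = 81
prod[13] = 2·max(11,54) = 2·54 = 108
prod[14] = 2·max(12,81) = 2·81 = 162
prod[15] = 3·max(12,81) = 3·81 = 243
prod[16] = 2·max(14,162) = 2·162 = 324
prod[17] = 2·max(15,243) = 2·243 = 486
prod[18] = 3·max(15,243) = 3·243 = 729
prod[19] = 2·max(17,486) = 2·486 = 972
prod[20] = 2·max(18,729) = 2·729 = 1458
prod[21] = 3·max(18,729) = 3·729 = 2187
One optimal split: 3 + 3 + 3 + 3 + 3 + 3 + 3; product 3·3·3·3·3·3·3 = 2187.

2187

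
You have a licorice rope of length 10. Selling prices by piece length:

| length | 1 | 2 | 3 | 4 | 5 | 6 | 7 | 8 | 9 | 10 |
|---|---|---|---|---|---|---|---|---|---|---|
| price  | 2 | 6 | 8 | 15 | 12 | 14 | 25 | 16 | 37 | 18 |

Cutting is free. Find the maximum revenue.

39

Build best[k] bottom-up: best[k] = max over allowed piece i of (p[i] + best[k−i]).
best[1] = 2
best[2] = max(2+2, 6+0) = 6
best[3] = max(2+6, 6+2, 8+0) = 8
best[4] = max(2+8, 6+6, 8+2, 15+0) = 15
best[5] = max(2+15, 6+8, 8+6, 15+2, 12+0) = 17
best[6] = max(2+17, 6+15, 8+8, 15+6, 12+2, 14+0) = 21
best[7] = max(2+21, 6+17, 8+15, …, 14+2, 25+0) = 25
best[8] = max(2+25, 6+21, 8+17, …, 25+2, 16+0) = 30
best[9] = max(2+30, 6+25, 8+21, …, 16+2, 37+0) = 37
best[10] = max(2+37, 6+30, 8+25, …, 37+2, 18+0) = 39
One optimal cutting: 9 + 1 → ¢37 + ¢2 = ¢39.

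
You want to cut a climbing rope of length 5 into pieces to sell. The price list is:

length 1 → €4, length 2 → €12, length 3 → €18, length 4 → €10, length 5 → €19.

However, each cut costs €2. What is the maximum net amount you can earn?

28

Build v[k] bottom-up: v[k] = max over allowed piece i of (p[i] + v[k−i]) − 2 per cut.
v[1] = 4
v[2] = 12
v[3] = 18
v[4] = 22  (first piece 2, then v[2]=12)
v[5] = 28  (first piece 2, then v[3]=18)
One optimal plan: pieces 3 + 2 (1 cut) → €30 − €2 = €28.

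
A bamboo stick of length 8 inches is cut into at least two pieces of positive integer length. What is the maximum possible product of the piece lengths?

18

Let f[k] be the best product for length k (with at least one cut). For each first piece i, the rest contributes max(k−i, f[k−i]).
f[2] = 1×max(1,0) = 1×1 = 1
f[3] = 1×max(2,1) = 1×2 = 2
f[4] = 2×max(2,1) = 2×2 = 4
f[5] = 2×max(3,2) = 2×3 = 6
f[6] = 3×max(3,2) = 3×3 = 9
f[7] = 2×max(5,6) = 2×6 = 12
f[8] = 2×max(6,9) = 2×9 = 18
One optimal split: 3 + 3 + 2; product 3×3×2 = 18.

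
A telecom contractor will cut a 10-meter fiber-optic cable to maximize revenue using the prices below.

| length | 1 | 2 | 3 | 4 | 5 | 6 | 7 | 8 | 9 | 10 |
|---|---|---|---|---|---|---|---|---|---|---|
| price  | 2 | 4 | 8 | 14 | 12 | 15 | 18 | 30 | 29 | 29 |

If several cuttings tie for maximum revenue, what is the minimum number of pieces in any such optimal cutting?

2

Build r[k] bottom-up: r[k] = max over allowed piece i of (p[i] + r[k−i]).
r[1] = 2
r[2] = max(2+2, 4+0) = 4
r[3] = max(2+4, 4+2, 8+0) = 8
r[4] = max(2+8, 4+4, 8+2, 14+0) = 14
r[5] = max(2+14, 4+8, 8+4, 14+2, 12+0) = 16
r[6] = max(2+16, 4+14, 8+8, 14+4, 12+2, 15+0) = 18
r[7] = max(2+18, 4+16, 8+14, …, 15+2, 18+0) = 22
r[8] = max(2+22, 4+18, 8+16, …, 18+2, 30+0) = 30
r[9] = max(2+30, 4+22, 8+18, …, 30+2, 29+0) = 32
r[10] = max(2+32, 4+30, 8+22, …, 29+2, 29+0) = 34
Maximum revenue is $34.
Now minimize piece count subject to staying optimal: for each k, pieces[k] = 1 + min over i with p[i]+r[k−i]=r[k] of pieces[k−i].
pieces[7] = 2
pieces[8] = 1
pieces[9] = 2
pieces[10] = 2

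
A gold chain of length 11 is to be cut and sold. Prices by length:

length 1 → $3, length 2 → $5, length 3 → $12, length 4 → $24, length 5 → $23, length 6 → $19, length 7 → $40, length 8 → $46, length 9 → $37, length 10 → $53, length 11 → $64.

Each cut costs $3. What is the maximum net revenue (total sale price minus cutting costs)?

64

Consider every possible first cut. v[k] is the best of p[i]+v[k−i] over all sellable i≤k, charging 3 whenever i<k.
v[1] = 3
v[2] = max(3+3-3, 5+0) = 5
v[3] = max(3+5-3, 5+3-3, 12+0) = 12
v[4] = max(3+12-3, 5+5-3, 12+3-3, 24+0) = 24
v[5] = max(3+24-3, 5+12-3, 12+5-3, 24+3-3, 23+0) = 24
v[6] = max(3+24-3, 5+24-3, 12+12-3, 24+5-3, 23+3-3, 19+0) = 26
v[7] = max(3+26-3, 5+24-3, 12+24-3, …, 19+3-3, 40+0) = 40
v[8] = max(3+40-3, 5+26-3, 12+24-3, …, 40+3-3, 46+0) = 46
v[9] = max(3+46-3, 5+40-3, 12+26-3, …, 46+3-3, 37+0) = 46
v[10] = max(3+46-3, 5+46-3, 12+40-3, …, 37+3-3, 53+0) = 53
v[11] = max(3+53-3, 5+46-3, 12+46-3, …, 53+3-3, 64+0) = 64
Best is to make no cuts and sell whole for $64.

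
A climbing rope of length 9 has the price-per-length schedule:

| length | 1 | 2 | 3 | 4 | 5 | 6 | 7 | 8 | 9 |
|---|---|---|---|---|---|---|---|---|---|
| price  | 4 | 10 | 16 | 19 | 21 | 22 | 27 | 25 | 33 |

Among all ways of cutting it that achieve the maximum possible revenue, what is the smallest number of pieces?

Let r[k] be the best obtainable value from length k. For each k, try every first piece i and keep the best of price[i] + r[k−i].
r[1] = 4
r[2] = 10
r[3] = 16
r[4] = 20  (first piece 1, then r[3]=16)
r[5] = 26  (first piece 2, then r[3]=16)
r[6] = 32  (first piece 3, then r[3]=16)
r[7] = 36  (first piece 1, then r[6]=32)
r[8] = 42  (first piece 2, then r[6]=32)
r[9] = 48  (first piece 3, then r[6]=32)
Maximum revenue is €48.
Now minimize piece count subject to staying optimal: for each k, pieces[k] = 1 + min over i with p[i]+r[k−i]=r[k] of pieces[k−i].
pieces[6] = 2
pieces[7] = 3
pieces[8] = 3
pieces[9] = 3

3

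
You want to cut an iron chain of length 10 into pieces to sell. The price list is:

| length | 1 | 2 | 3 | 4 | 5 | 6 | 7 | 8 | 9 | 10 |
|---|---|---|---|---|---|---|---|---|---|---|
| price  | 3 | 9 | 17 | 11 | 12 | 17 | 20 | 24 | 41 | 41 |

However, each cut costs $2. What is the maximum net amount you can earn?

48

Consider every possible first cut. r[k] is the best of p[i]+r[k−i] over all sellable i≤k, charging 2 whenever i<k.
r[1] = 3
r[2] = max(3+3-2, 9+0) = 9
r[3] = max(3+9-2, 9+3-2, 17+0) = 17
r[4] = max(3+17-2, 9+9-2, 17+3-2, 11+0) = 18
r[5] = max(3+18-2, 9+17-2, 17+9-2, 11+3-2, 12+0) = 24
r[6] = max(3+24-2, 9+18-2, 17+17-2, 11+9-2, 12+3-2, 17+0) = 32
r[7] = max(3+32-2, 9+24-2, 17+18-2, …, 17+3-2, 20+0) = 33
r[8] = max(3+33-2, 9+32-2, 17+24-2, …, 20+3-2, 24+0) = 39
r[9] = max(3+39-2, 9+33-2, 17+32-2, …, 24+3-2, 41+0) = 47
r[10] = max(3+47-2, 9+39-2, 17+33-2, …, 41+3-2, 41+0) = 48
One optimal plan: pieces 3 + 3 + 3 + 1 (3 cuts) → $54 − $6 = $48.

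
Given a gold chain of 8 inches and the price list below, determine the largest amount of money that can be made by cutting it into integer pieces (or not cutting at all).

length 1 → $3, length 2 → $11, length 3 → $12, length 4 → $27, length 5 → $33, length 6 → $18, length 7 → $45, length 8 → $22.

Let r[k] be the best obtainable value from length k. For each k, try every first piece i and keep the best of price[i] + r[k−i].
r[1] = 3
r[2] = 11
r[3] = 14  (first piece 1, then r[2]=11)
r[4] = 27
r[5] = 33
r[6] = 38  (first piece 2, then r[4]=27)
r[7] = 45
r[8] = 54  (first piece 4, then r[4]=27)
One optimal cutting: 4 + 4 → $27 + $27 = $54.

54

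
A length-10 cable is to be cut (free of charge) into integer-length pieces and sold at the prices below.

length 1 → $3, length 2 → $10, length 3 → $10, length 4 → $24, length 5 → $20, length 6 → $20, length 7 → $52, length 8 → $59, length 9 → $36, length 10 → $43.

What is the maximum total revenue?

69

Build R[k] bottom-up: R[k] = max over allowed piece i of (p[i] + R[k−i]).
R[1] = 3
R[2] = max(3+3, 10+0) = 10
R[3] = max(3+10, 10+3, 10+0) = 13
R[4] = max(3+13, 10+10, 10+3, 24+0) = 24
R[5] = max(3+24, 10+13, 10+10, 24+3, 20+0) = 27
R[6] = max(3+27, 10+24, 10+13, 24+10, 20+3, 20+0) = 34
R[7] = max(3+34, 10+27, 10+24, …, 20+3, 52+0) = 52
R[8] = max(3+52, 10+34, 10+27, …, 52+3, 59+0) = 59
R[9] = max(3+59, 10+52, 10+34, …, 59+3, 36+0) = 62
R[10] = max(3+62, 10+59, 10+52, …, 36+3, 43+0) = 69
One optimal cutting: 8 + 2 → $59 + $10 = $69.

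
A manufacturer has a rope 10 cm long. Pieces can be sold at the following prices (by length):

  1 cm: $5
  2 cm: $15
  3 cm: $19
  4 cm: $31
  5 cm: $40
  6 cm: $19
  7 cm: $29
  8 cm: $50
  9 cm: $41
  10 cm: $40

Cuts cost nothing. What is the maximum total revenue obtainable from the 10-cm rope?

80

Let best[k] be the best obtainable value from length k. For each k, try every first piece i and keep the best of price[i] + best[k−i].
best[1] = 5
best[2] = max(5+5, 15+0) = 15
best[3] = max(5+15, 15+5, 19+0) = 20
best[4] = max(5+20, 15+15, 19+5, 31+0) = 31
best[5] = max(5+31, 15+20, 19+15, 31+5, 40+0) = 40
best[6] = max(5+40, 15+31, 19+20, 31+15, 40+5, 19+0) = 46
best[7] = max(5+46, 15+40, 19+31, …, 19+5, 29+0) = 55
best[8] = max(5+55, 15+46, 19+40, …, 29+5, 50+0) = 62
best[9] = max(5+62, 15+55, 19+46, …, 50+5, 41+0) = 71
best[10] = max(5+71, 15+62, 19+55, …, 41+5, 40+0) = 80
One optimal cutting: 5 + 5 → $40 + $40 = $80.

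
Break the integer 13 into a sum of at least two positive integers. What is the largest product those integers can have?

108

Fill g[k] for k=2..13: at each k try every first piece i and multiply by the better of (k−i) uncut or g[k−i].
Small cases: g[2]=1, g[3]=2, g[4]=4, g[5]=6, g[6]=9, g[7]=12, g[8]=18.
g[9] = 3×max(6,9) = 3×9 = 27
g[10] = 2×max(8,18) = 2×18 = 36
g[11] = 2×max(9,27) = 2×27 = 54
g[12] = 3×max(9,27) = 3×27 = 81
g[13] = 2×max(11,54) = 2×54 = 108
One optimal split: 3 + 3 + 3 + 2 + 2; product 3×3×3×2×2 = 108.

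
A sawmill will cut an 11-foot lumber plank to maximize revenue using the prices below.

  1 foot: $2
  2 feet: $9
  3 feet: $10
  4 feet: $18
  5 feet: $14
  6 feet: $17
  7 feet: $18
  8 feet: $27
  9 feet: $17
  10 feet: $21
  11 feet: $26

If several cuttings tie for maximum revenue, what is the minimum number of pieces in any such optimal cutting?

4

Consider every possible first cut. r[k] is the best of p[i]+r[k−i] over all sellable i≤k.
r[1] = 2
r[2] = max(2+2, 9+0) = 9
r[3] = max(2+9, 9+2, 10+0) = 11
r[4] = max(2+11, 9+9, 10+2, 18+0) = 18
r[5] = max(2+18, 9+11, 10+9, 18+2, 14+0) = 20
r[6] = max(2+20, 9+18, 10+11, 18+9, 14+2, 17+0) = 27
r[7] = max(2+27, 9+20, 10+18, …, 17+2, 18+0) = 29
r[8] = max(2+29, 9+27, 10+20, …, 18+2, 27+0) = 36
r[9] = max(2+36, 9+29, 10+27, …, 27+2, 17+0) = 38
r[10] = max(2+38, 9+36, 10+29, …, 17+2, 21+0) = 45
r[11] = max(2+45, 9+38, 10+36, …, 21+2, 26+0) = 47
Maximum revenue is $47.
Now minimize piece count subject to staying optimal: for each k, pieces[k] = 1 + min over i with p[i]+r[k−i]=r[k] of pieces[k−i].
pieces[8] = 2
pieces[9] = 3
pieces[10] = 3
pieces[11] = 4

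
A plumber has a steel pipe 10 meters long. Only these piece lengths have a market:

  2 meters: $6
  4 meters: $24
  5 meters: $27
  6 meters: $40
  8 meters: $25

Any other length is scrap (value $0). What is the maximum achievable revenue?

64

Build best[k] bottom-up: best[k] = max over allowed piece i of (p[i] + best[k−i]).
best[1] = 0
best[2] = 6
best[3] = 6
best[4] = max(6+6, 24+0) = 24
best[5] = max(6+6, 24+0, 27+0) = 27
best[6] = max(6+24, 24+6, 27+0, 40+0) = 40
best[7] = max(6+27, 24+6, 27+6, 40+0) = 40
best[8] = max(6+40, 24+24, 27+6, 40+6, 25+0) = 48
best[9] = max(6+40, 24+27, 27+24, 40+6, 25+0) = 51
best[10] = max(6+48, 24+40, 27+27, 40+24, 25+6) = 64
One optimal cutting: 6 + 4 → $64.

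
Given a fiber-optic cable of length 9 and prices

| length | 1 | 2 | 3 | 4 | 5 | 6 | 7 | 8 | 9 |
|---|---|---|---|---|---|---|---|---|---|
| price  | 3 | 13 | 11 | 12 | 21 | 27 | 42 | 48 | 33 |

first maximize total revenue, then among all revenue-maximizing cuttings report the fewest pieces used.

Build r[k] bottom-up: r[k] = max over allowed piece i of (p[i] + r[k−i]).
r[1] = 3
r[2] = max(3+3, 13+0) = 13
r[3] = max(3+13, 13+3, 11+0) = 16
r[4] = max(3+16, 13+13, 11+3, 12+0) = 26
r[5] = max(3+26, 13+16, 11+13, 12+3, 21+0) = 29
r[6] = max(3+29, 13+26, 11+16, 12+13, 21+3, 27+0) = 39
r[7] = max(3+39, 13+29, 11+26, …, 27+3, 42+0) = 42
r[8] = max(3+42, 13+39, 11+29, …, 42+3, 48+0) = 52
r[9] = max(3+52, 13+42, 11+39, …, 48+3, 33+0) = 55
Maximum revenue is $55.
Now minimize piece count subject to staying optimal: for each k, pieces[k] = 1 + min over i with p[i]+r[k−i]=r[k] of pieces[k−i].
pieces[6] = 3
pieces[7] = 1
pieces[8] = 4
pieces[9] = 2

2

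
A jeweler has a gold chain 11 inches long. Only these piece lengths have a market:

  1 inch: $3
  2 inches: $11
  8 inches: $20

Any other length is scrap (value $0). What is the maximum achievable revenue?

58

Build r[k] bottom-up: r[k] = max over allowed piece i of (p[i] + r[k−i]).
r[1] = 3
r[2] = max(3+3, 11+0) = 11
r[3] = max(3+11, 11+3) = 14
r[4] = max(3+14, 11+11) = 22
r[5] = max(3+22, 11+14) = 25
r[6] = max(3+25, 11+22) = 33
r[7] = max(3+33, 11+25) = 36
r[8] = max(3+36, 11+33, 20+0) = 44
r[9] = max(3+44, 11+36, 20+3) = 47
r[10] = max(3+47, 11+44, 20+11) = 55
r[11] = max(3+55, 11+47, 20+14) = 58
One optimal cutting: 2 + 2 + 2 + 2 + 2 + 1 → $58.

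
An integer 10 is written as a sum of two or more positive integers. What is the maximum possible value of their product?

36

Define prod[k] = max over 1≤i<k of i · max(k−i, prod[k−i]); the inner max lets the remainder stay uncut if that's better.
Small cases: prod[2]=1.
prod[3] = 1·max(2,1) = 1·2 = 2
prod[4] = 2·max(2,1) = 2·2 = 4
prod[5] = 2·max(3,2) = 2·3 = 6
prod[6] = 3·max(3,2) = 3·3 = 9
prod[7] = 2·max(5,6) = 2·6 = 12
prod[8] = 2·max(6,9) = 2·9 = 18
prod[9] = 3·max(6,9) = 3·9 = 27
prod[10] = 2·max(8,18) = 2·18 = 36
One optimal split: 3 + 3 + 2 + 2; product 3·3·2·2 = 36.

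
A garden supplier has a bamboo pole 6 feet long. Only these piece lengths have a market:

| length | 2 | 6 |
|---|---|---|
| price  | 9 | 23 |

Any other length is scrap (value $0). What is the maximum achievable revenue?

27

Consider every possible first cut. r[k] is the best of p[i]+r[k−i] over all sellable i≤k.
r[1] = 0
r[2] = 9
r[3] = 9
r[4] = 18  (first piece 2, then r[2]=9)
r[5] = 18
r[6] = max(9+18, 23+0) = 27
One optimal cutting: 2 + 2 + 2 → $27.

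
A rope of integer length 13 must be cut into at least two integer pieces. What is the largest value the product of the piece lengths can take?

108

Define g[k] = max over 1≤i<k of i · max(k−i, g[k−i]); the inner max lets the remainder stay uncut if that's better.
g[2] = 1·max(1,0) = 1·1 = 1
g[3] = 1·max(2,1) = 1·2 = 2
g[4] = 2·max(2,1) = 2·2 = 4
g[5] = 2·max(3,2) = 2·3 = 6
g[6] = 3·max(3,2) = 3·3 = 9
g[7] = 2·max(5,6) = 2·6 = 12
g[8] = 2·max(6,9) = 2·9 = 18
g[9] = 3·max(6,9) = 3·9 = 27
g[10] = 2·max(8,18) = 2·18 = 36
g[11] = 2·max(9,27) = 2·27 = 54
g[12] = 3·max(9,27) = 3·27 = 81
g[13] = 2·max(11,54) = 2·54 = 108
One optimal split: 3 + 3 + 3 + 2 + 2; product 3·3·3·2·2 = 108.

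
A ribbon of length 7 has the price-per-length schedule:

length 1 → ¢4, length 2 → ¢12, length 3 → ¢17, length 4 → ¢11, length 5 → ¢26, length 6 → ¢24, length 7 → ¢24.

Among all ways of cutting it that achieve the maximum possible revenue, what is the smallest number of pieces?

Consider every possible first cut. r[k] is the best of p[i]+r[k−i] over all sellable i≤k.
r[1] = 4
r[2] = 12
r[3] = 17
r[4] = 24  (first piece 2, then r[2]=12)
r[5] = 29  (first piece 2, then r[3]=17)
r[6] = 36  (first piece 2, then r[4]=24)
r[7] = 41  (first piece 2, then r[5]=29)
Maximum revenue is ¢41.
Now minimize piece count subject to staying optimal: for each k, pieces[k] = 1 + min over i with p[i]+r[k−i]=r[k] of pieces[k−i].
pieces[4] = 2
pieces[5] = 2
pieces[6] = 3
pieces[7] = 3

3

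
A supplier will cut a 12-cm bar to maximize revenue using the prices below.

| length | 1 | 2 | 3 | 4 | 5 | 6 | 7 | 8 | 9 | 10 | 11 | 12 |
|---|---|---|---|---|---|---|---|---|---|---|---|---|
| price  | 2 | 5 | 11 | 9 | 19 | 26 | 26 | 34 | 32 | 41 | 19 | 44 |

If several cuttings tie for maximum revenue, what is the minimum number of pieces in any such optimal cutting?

Build r[k] bottom-up: r[k] = max over allowed piece i of (p[i] + r[k−i]).
r[1] = 2
r[2] = max(2+2, 5+0) = 5
r[3] = max(2+5, 5+2, 11+0) = 11
r[4] = max(2+11, 5+5, 11+2, 9+0) = 13
r[5] = max(2+13, 5+11, 11+5, 9+2, 19+0) = 19
r[6] = max(2+19, 5+13, 11+11, 9+5, 19+2, 26+0) = 26
r[7] = max(2+26, 5+19, 11+13, …, 26+2, 26+0) = 28
r[8] = max(2+28, 5+26, 11+19, …, 26+2, 34+0) = 34
r[9] = max(2+34, 5+28, 11+26, …, 34+2, 32+0) = 37
r[10] = max(2+37, 5+34, 11+28, …, 32+2, 41+0) = 41
r[11] = max(2+41, 5+37, 11+34, …, 41+2, 19+0) = 45
r[12] = max(2+45, 5+41, 11+37, …, 19+2, 44+0) = 52
Maximum revenue is 52.
Now minimize piece count subject to staying optimal: for each k, pieces[k] = 1 + min over i with p[i]+r[k−i]=r[k] of pieces[k−i].
pieces[9] = 2
pieces[10] = 1
pieces[11] = 2
pieces[12] = 2

2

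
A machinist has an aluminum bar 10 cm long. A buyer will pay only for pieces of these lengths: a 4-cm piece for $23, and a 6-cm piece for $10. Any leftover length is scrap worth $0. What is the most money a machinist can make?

46

Consider every possible first cut. best[k] is the best of p[i]+best[k−i] over all sellable i≤k.
best[1] = 0
best[2] = 0
best[3] = 0
best[4] = 23
best[5] = 23
best[6] = 23
best[7] = 23
best[8] = 46  (first piece 4, then best[4]=23)
best[9] = 46
best[10] = 46
One optimal cutting: pieces 4 + 4 with 2 cm of scrap → $46.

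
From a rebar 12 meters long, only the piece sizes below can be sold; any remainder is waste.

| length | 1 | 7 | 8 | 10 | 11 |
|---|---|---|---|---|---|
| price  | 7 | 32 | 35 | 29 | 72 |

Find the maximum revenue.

Let f[k] be the best obtainable value from length k. For each k, try every first piece i and keep the best of price[i] + f[k−i].
f[1] = 7
f[2] = 14  (first piece 1, then f[1]=7)
f[3] = 21  (first piece 1, then f[2]=14)
f[4] = 28  (first piece 1, then f[3]=21)
f[5] = 35  (first piece 1, then f[4]=28)
f[6] = 42  (first piece 1, then f[5]=35)
f[7] = max(7+42, 32+0) = 49
f[8] = max(7+49, 32+7, 35+0) = 56
f[9] = max(7+56, 32+14, 35+7) = 63
f[10] = max(7+63, 32+21, 35+14, 29+0) = 70
f[11] = max(7+70, 32+28, 35+21, 29+7, 72+0) = 77
f[12] = max(7+77, 32+35, 35+28, 29+14, 72+7) = 84
One optimal cutting: 1 + 1 + 1 + 1 + 1 + 1 + 1 + 1 + 1 + 1 + 1 + 1 → ₹84.

84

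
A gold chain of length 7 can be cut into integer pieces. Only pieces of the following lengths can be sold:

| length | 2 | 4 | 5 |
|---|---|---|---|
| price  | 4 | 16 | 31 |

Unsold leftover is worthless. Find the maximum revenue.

Let f[k] be the best obtainable value from length k. For each k, try every first piece i and keep the best of price[i] + f[k−i].
f[1] = 0
f[2] = 4
f[3] = 4
f[4] = 16
f[5] = 31
f[6] = 31
f[7] = 35  (first piece 2, then f[5]=31)
One optimal cutting: 5 + 2 → $35.

35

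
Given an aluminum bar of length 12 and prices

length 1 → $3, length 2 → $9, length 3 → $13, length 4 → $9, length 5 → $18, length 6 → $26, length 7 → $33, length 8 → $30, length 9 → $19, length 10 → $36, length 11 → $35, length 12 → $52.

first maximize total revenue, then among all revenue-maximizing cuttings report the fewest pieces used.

3

Let r[k] be the best obtainable value from length k. For each k, try every first piece i and keep the best of price[i] + r[k−i].
r[1] = 3
r[2] = 9
r[3] = 13
r[4] = 18  (first piece 2, then r[2]=9)
r[5] = 22  (first piece 2, then r[3]=13)
r[6] = 27  (first piece 2, then r[4]=18)
r[7] = 33
r[8] = 36  (first piece 1, then r[7]=33)
r[9] = 42  (first piece 2, then r[7]=33)
r[10] = 46  (first piece 3, then r[7]=33)
r[11] = 51  (first piece 2, then r[9]=42)
r[12] = 55  (first piece 2, then r[10]=46)
Maximum revenue is $55.
Now minimize piece count subject to staying optimal: for each k, pieces[k] = 1 + min over i with p[i]+r[k−i]=r[k] of pieces[k−i].
pieces[9] = 2
pieces[10] = 2
pieces[11] = 3
pieces[12] = 3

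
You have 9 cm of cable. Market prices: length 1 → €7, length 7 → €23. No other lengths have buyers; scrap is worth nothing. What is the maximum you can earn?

Build r[k] bottom-up: r[k] = max over allowed piece i of (p[i] + r[k−i]).
r[1] = 7
r[2] = 14  (first piece 1, then r[1]=7)
r[3] = 21  (first piece 1, then r[2]=14)
r[4] = 28  (first piece 1, then r[3]=21)
r[5] = 35  (first piece 1, then r[4]=28)
r[6] = 42  (first piece 1, then r[5]=35)
r[7] = 49  (first piece 1, then r[6]=42)
r[8] = 56  (first piece 1, then r[7]=49)
r[9] = 63  (first piece 1, then r[8]=56)
One optimal cutting: 1 + 1 + 1 + 1 + 1 + 1 + 1 + 1 + 1 → €63.

63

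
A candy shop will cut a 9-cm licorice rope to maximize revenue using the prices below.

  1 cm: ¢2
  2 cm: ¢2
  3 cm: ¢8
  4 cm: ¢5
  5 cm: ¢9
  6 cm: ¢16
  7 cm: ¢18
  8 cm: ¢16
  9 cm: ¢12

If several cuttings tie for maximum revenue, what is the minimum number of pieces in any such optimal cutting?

Build r[k] bottom-up: r[k] = max over allowed piece i of (p[i] + r[k−i]).
r[1] = 2
r[2] = max(2+2, 2+0) = 4
r[3] = max(2+4, 2+2, 8+0) = 8
r[4] = max(2+8, 2+4, 8+2, 5+0) = 10
r[5] = max(2+10, 2+8, 8+4, 5+2, 9+0) = 12
r[6] = max(2+12, 2+10, 8+8, 5+4, 9+2, 16+0) = 16
r[7] = max(2+16, 2+12, 8+10, …, 16+2, 18+0) = 18
r[8] = max(2+18, 2+16, 8+12, …, 18+2, 16+0) = 20
r[9] = max(2+20, 2+18, 8+16, …, 16+2, 12+0) = 24
Maximum revenue is ¢24.
Now minimize piece count subject to staying optimal: for each k, pieces[k] = 1 + min over i with p[i]+r[k−i]=r[k] of pieces[k−i].
pieces[6] = 1
pieces[7] = 1
pieces[8] = 2
pieces[9] = 2

2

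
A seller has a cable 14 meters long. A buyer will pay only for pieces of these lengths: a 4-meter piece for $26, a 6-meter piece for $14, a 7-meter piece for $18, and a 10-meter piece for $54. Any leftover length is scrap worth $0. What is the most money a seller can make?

80

Build f[k] bottom-up: f[k] = max over allowed piece i of (p[i] + f[k−i]).
f[1] = 0
f[2] = 0
f[3] = 0
f[4] = 26
f[5] = 26
f[6] = max(26+0, 14+0) = 26
f[7] = max(26+0, 14+0, 18+0) = 26
f[8] = max(26+26, 14+0, 18+0) = 52
f[9] = max(26+26, 14+0, 18+0) = 52
f[10] = max(26+26, 14+26, 18+0, 54+0) = 54
f[11] = max(26+26, 14+26, 18+26, 54+0) = 54
f[12] = max(26+52, 14+26, 18+26, 54+0) = 78
f[13] = max(26+52, 14+26, 18+26, 54+0) = 78
f[14] = max(26+54, 14+52, 18+26, 54+26) = 80
One optimal cutting: 10 + 4 → $80.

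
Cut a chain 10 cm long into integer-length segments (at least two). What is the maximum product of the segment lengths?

Let P[k] be the best product for length k (with at least one cut). For each first piece i, the rest contributes max(k−i, P[k−i]).
Small cases: P[2]=1.
P[3] = max(1×2, 2×1) = 2
P[4] = max(1×3, 2×2, 3×1) = 4
P[5] = max(1×4, 2×3, 3×2, 4×1) = 6
P[6] = max(1×6, 2×4, 3×3, 4×2, 5×1) = 9
P[7] = max(1×9, 2×6, 3×4, 4×3, 5×2, 6×1) = 12
P[8] = max(1×12, 2×9, 3×6, …, 6×2, 7×1) = 18
P[9] = max(1×18, 2×12, 3×9, …, 7×2, 8×1) = 27
P[10] = max(1×27, 2×18, 3×12, …, 8×2, 9×1) = 36
One optimal split: 3 + 3 + 2 + 2; product 3×3×2×2 = 36.

36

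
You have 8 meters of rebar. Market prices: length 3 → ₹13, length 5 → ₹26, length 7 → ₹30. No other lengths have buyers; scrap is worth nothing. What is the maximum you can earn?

39

Let best[k] be the best obtainable value from length k. For each k, try every first piece i and keep the best of price[i] + best[k−i].
best[1] = 0
best[2] = 0
best[3] = 13
best[4] = 13
best[5] = max(13+0, 26+0) = 26
best[6] = max(13+13, 26+0) = 26
best[7] = max(13+13, 26+0, 30+0) = 30
best[8] = max(13+26, 26+13, 30+0) = 39
One optimal cutting: 5 + 3 → ₹39.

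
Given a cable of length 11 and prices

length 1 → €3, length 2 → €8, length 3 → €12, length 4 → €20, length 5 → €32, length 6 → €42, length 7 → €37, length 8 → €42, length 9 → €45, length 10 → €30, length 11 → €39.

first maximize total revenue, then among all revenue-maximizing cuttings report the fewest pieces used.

Consider every possible first cut. r[k] is the best of p[i]+r[k−i] over all sellable i≤k.
r[1] = 3
r[2] = 8
r[3] = 12
r[4] = 20
r[5] = 32
r[6] = 42
r[7] = 45  (first piece 1, then r[6]=42)
r[8] = 50  (first piece 2, then r[6]=42)
r[9] = 54  (first piece 3, then r[6]=42)
r[10] = 64  (first piece 5, then r[5]=32)
r[11] = 74  (first piece 5, then r[6]=42)
Maximum revenue is €74.
Now minimize piece count subject to staying optimal: for each k, pieces[k] = 1 + min over i with p[i]+r[k−i]=r[k] of pieces[k−i].
pieces[8] = 2
pieces[9] = 2
pieces[10] = 2
pieces[11] = 2

2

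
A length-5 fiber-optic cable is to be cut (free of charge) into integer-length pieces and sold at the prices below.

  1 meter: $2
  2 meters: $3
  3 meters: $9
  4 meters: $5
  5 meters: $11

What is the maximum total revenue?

13

Consider every possible first cut. v[k] is the best of p[i]+v[k−i] over all sellable i≤k.
v[1] = 2
v[2] = max(2+2, 3+0) = 4
v[3] = max(2+4, 3+2, 9+0) = 9
v[4] = max(2+9, 3+4, 9+2, 5+0) = 11
v[5] = max(2+11, 3+9, 9+4, 5+2, 11+0) = 13
One optimal cutting: 3 + 1 + 1 → $9 + $2 + $2 = $13.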